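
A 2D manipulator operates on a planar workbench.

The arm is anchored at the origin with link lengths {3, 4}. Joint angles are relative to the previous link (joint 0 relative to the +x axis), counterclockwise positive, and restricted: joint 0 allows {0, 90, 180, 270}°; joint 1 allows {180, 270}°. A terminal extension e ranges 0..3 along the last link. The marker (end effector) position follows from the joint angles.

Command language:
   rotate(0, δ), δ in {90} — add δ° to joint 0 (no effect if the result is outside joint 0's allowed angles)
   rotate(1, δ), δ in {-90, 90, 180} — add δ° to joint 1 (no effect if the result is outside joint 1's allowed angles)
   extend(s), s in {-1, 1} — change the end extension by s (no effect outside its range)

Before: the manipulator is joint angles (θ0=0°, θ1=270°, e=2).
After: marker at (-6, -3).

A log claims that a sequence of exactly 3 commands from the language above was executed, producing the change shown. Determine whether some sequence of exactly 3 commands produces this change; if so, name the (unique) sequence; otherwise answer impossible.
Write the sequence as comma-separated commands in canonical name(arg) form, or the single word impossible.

from: joint angles (θ0=0°, θ1=270°, e=2)
step 1 (rotate(0, 90)): joint angles (θ0=90°, θ1=270°, e=2)
step 2 (rotate(0, 90)): joint angles (θ0=180°, θ1=270°, e=2)
step 3 (rotate(0, 90)): joint angles (θ0=270°, θ1=270°, e=2)
no other 3-command option fits: unique.

rotate(0, 90), rotate(0, 90), rotate(0, 90)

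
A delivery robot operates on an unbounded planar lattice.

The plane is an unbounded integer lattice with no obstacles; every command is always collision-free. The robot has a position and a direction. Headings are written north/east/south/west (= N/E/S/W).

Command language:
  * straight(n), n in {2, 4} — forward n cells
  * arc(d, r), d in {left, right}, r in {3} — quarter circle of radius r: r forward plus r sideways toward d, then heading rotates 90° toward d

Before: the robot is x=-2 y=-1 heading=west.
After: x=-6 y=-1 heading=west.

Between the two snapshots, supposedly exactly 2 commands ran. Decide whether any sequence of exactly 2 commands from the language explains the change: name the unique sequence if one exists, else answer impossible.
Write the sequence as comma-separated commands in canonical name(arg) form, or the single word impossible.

straight(2), straight(2)

key: heading stays W — no command in the sequence turns
begin: x=-2 y=-1 heading=west
1. straight(2) → x=-4 y=-1 heading=west
2. straight(2) → x=-6 y=-1 heading=west
no rival 2-sequence matches.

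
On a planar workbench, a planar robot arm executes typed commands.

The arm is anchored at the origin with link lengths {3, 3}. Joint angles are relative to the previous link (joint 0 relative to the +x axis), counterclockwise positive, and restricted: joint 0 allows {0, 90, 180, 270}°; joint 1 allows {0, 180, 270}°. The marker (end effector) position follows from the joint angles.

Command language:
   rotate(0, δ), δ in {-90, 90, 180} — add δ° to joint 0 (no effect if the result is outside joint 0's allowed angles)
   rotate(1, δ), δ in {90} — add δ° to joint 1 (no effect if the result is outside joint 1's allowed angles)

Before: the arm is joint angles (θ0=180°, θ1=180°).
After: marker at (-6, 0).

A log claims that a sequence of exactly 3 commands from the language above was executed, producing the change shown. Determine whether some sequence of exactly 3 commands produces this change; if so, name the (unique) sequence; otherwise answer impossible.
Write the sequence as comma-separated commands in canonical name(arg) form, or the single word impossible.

initial: joint angles (θ0=180°, θ1=180°)
step 1 (rotate(1, 90)): joint angles (θ0=180°, θ1=270°)
step 2 (rotate(1, 90)): joint angles (θ0=180°, θ1=0°)
step 3 (rotate(1, 90)): joint angles (θ0=180°, θ1=0°)
all 64 alternatives checked — unique.

rotate(1, 90), rotate(1, 90), rotate(1, 90)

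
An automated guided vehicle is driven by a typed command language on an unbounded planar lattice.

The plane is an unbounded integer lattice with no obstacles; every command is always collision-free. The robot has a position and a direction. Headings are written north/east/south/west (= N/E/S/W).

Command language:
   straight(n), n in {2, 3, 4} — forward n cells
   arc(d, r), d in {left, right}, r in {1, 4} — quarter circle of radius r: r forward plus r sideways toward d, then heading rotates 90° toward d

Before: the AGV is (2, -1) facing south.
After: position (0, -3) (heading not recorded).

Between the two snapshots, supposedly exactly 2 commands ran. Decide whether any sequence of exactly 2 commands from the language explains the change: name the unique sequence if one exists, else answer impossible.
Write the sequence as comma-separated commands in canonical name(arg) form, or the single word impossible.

arc(right, 1), arc(left, 1)

key: order matters: swapping arc(right, 1) and arc(left, 1) lands elsewhere
t0: (2, -1) facing south
t=1 arc(right, 1) ⇒ (1, -2) facing west
t=2 arc(left, 1) ⇒ (0, -3) facing south
no other 2-command option fits: unique.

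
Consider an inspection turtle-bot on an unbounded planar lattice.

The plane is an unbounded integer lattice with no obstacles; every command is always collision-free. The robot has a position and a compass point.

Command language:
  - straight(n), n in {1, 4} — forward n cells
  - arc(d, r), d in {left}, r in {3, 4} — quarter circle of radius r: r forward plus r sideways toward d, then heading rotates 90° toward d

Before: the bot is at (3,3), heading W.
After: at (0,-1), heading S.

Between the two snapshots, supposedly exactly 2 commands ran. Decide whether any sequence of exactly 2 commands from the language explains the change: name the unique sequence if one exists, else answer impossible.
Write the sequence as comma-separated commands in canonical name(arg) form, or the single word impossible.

arc(left, 3), straight(1)

key: cell and facing (now S) both changed — the 2 commands mix motion and turning
from: at (3,3), heading W
t=1 arc(left, 3) ⇒ at (0,0), heading S
t=2 straight(1) ⇒ at (0,-1), heading S
no rival 2-sequence matches.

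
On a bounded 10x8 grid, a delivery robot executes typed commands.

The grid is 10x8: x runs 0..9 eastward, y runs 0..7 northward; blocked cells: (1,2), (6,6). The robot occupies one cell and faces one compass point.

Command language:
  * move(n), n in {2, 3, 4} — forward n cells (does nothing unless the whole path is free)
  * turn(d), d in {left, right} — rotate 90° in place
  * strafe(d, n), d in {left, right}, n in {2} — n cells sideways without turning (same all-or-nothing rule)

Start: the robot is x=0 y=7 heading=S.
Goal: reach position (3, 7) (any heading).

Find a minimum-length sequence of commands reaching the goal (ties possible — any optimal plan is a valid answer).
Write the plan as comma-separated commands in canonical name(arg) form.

turn(left), move(3)

start: x=0 y=7 heading=S
step 1 (turn(left)): x=0 y=7 heading=E
step 2 (move(3)): x=3 y=7 heading=E
no 1-step plan works, so 2 is optimal.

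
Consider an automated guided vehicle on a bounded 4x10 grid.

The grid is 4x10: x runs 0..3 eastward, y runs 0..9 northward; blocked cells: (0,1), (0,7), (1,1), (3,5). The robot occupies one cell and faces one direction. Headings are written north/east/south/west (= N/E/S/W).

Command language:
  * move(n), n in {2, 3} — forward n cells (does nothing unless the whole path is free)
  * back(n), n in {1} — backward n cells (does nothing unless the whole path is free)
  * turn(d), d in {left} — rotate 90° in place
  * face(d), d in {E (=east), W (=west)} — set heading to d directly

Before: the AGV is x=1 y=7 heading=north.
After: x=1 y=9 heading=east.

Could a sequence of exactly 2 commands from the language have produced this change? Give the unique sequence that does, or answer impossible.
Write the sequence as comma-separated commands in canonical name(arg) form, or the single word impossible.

key: position moved to (1,9) AND the heading swung to E — translation plus rotation needed
begin: x=1 y=7 heading=north
[1] after move(2): x=1 y=9 heading=north
[2] after face(E): x=1 y=9 heading=east
no rival 2-sequence matches.

move(2), face(E)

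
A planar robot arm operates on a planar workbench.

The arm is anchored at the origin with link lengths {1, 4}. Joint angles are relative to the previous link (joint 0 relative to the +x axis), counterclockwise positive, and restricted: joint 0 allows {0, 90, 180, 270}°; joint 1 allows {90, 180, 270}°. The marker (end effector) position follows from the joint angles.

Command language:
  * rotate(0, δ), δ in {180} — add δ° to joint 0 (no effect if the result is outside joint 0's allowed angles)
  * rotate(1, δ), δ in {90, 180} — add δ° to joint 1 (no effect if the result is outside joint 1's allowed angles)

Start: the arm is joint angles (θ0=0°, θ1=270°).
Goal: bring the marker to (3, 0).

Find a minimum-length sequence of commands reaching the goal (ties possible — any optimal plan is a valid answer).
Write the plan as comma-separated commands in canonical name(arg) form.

rotate(1, 180), rotate(1, 90), rotate(0, 180)

from: joint angles (θ0=0°, θ1=270°)
step 1 (rotate(1, 180)): joint angles (θ0=0°, θ1=90°)
step 2 (rotate(1, 90)): joint angles (θ0=0°, θ1=180°)
step 3 (rotate(0, 180)): joint angles (θ0=180°, θ1=180°)
minimal: 3 command(s), checked below 3.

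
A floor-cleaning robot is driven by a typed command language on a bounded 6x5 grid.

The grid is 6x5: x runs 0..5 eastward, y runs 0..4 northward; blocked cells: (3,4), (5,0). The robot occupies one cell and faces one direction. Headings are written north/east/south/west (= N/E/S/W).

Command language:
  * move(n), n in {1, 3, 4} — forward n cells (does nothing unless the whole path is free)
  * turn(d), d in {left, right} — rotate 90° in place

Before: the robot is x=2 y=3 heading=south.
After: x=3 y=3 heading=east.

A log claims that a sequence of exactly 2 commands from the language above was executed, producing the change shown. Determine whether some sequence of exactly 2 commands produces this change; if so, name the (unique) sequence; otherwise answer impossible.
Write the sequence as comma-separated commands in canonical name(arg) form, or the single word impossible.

key: running move(1) before turn(left) would end elsewhere — order is forced
from: x=2 y=3 heading=south
[1] after turn(left): x=2 y=3 heading=east
[2] after move(1): x=3 y=3 heading=east
uniquely the one of 25 2-step routes that fits.

turn(left), move(1)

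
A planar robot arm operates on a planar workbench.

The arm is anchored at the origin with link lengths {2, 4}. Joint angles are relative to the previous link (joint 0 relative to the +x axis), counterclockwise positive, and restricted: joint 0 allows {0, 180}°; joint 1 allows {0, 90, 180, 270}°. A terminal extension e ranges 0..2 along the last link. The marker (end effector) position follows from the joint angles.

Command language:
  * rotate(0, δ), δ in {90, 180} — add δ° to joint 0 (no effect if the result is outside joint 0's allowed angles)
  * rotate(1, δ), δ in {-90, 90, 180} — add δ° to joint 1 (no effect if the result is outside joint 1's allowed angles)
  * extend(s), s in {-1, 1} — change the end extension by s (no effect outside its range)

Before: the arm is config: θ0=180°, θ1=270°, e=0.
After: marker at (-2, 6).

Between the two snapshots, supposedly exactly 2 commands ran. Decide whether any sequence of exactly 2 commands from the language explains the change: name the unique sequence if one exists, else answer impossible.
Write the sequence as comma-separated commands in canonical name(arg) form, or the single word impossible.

extend(1), extend(1)

initial: config: θ0=180°, θ1=270°, e=0
t=1 extend(1) ⇒ config: θ0=180°, θ1=270°, e=1
t=2 extend(1) ⇒ config: θ0=180°, θ1=270°, e=2
no other 2-command option fits: unique.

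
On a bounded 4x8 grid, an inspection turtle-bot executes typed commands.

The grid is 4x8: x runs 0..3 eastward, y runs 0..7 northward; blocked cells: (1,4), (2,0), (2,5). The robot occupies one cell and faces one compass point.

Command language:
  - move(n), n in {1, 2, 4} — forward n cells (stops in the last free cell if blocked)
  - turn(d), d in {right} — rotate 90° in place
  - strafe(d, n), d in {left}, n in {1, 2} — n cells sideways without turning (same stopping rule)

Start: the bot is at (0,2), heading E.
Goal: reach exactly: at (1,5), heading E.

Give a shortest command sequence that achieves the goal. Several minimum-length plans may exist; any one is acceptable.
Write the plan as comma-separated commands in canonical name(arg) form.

start: at (0,2), heading E
1. strafe(left, 1) → at (0,3), heading E
2. strafe(left, 2) → at (0,5), heading E
3. move(1) → at (1,5), heading E
no 2-step plan works, so 3 is optimal.

strafe(left, 1), strafe(left, 2), move(1)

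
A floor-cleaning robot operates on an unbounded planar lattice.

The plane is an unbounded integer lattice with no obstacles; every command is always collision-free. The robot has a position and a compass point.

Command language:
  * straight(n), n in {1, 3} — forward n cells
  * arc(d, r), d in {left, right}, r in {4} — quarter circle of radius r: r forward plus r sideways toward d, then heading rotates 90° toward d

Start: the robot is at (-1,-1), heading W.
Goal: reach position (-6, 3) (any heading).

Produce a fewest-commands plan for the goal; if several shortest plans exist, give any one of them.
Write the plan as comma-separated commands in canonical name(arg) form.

straight(1), arc(right, 4)

start: at (-1,-1), heading W
1. straight(1) → at (-2,-1), heading W
2. arc(right, 4) → at (-6,3), heading N
shorter routes all fall short; 2 is best.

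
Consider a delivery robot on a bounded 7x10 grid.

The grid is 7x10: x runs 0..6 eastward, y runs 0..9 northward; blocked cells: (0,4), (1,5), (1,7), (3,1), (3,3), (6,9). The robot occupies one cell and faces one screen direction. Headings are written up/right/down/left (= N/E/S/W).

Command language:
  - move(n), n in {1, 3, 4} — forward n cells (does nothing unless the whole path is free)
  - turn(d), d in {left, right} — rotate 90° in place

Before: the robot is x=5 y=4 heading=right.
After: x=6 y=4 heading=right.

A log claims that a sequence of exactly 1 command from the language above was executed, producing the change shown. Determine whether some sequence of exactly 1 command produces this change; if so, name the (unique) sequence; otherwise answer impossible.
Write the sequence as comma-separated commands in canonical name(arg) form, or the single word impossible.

key: still facing E — the one step turns nothing
start: x=5 y=4 heading=right
step 1 (move(1)): x=6 y=4 heading=right
uniquely the one of 5 1-step routes that fits.

move(1)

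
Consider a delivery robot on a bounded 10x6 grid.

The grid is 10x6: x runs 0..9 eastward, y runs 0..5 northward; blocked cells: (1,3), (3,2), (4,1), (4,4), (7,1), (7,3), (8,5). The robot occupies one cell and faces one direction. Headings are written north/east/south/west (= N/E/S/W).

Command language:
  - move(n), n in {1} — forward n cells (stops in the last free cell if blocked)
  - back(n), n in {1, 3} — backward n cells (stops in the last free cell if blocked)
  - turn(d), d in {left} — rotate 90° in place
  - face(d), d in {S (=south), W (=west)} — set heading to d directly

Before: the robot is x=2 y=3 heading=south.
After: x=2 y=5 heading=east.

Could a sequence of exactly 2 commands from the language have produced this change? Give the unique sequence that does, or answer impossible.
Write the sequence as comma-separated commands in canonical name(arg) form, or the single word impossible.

back(3), turn(left)

key: back(3) runs into the grid edge before its full distance
begin: x=2 y=3 heading=south
[1] after back(3): x=2 y=5 heading=south
[2] after turn(left): x=2 y=5 heading=east
no rival 2-sequence matches.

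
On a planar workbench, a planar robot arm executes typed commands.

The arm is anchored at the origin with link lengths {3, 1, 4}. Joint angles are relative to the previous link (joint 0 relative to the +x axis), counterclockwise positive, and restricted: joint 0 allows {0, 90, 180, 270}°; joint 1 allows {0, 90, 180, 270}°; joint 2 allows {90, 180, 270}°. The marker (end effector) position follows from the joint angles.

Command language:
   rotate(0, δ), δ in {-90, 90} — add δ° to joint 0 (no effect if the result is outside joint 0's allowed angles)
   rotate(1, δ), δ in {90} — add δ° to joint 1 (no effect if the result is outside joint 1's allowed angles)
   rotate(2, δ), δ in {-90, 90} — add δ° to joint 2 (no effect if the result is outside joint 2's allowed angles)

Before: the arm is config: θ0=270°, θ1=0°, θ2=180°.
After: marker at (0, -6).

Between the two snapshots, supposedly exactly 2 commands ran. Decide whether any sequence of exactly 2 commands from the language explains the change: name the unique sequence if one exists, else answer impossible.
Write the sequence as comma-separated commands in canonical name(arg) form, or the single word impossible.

t0: config: θ0=270°, θ1=0°, θ2=180°
step 1 (rotate(1, 90)): config: θ0=270°, θ1=90°, θ2=180°
step 2 (rotate(1, 90)): config: θ0=270°, θ1=180°, θ2=180°
all 25 alternatives checked — unique.

rotate(1, 90), rotate(1, 90)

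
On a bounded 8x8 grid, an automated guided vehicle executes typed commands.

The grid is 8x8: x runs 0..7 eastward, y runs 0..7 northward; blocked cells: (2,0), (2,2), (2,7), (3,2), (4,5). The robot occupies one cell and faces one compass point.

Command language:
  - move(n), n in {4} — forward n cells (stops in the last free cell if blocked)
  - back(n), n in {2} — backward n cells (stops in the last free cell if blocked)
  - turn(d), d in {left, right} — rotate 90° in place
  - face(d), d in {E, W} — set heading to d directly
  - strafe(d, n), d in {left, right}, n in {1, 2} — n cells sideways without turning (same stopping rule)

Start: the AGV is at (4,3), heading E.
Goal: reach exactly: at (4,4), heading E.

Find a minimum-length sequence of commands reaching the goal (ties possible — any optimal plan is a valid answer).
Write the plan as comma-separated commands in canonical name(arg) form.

strafe(left, 2)

t0: at (4,3), heading E
t=1 strafe(left, 2) ⇒ at (4,4), heading E
nothing shorter than 1 reaches the goal.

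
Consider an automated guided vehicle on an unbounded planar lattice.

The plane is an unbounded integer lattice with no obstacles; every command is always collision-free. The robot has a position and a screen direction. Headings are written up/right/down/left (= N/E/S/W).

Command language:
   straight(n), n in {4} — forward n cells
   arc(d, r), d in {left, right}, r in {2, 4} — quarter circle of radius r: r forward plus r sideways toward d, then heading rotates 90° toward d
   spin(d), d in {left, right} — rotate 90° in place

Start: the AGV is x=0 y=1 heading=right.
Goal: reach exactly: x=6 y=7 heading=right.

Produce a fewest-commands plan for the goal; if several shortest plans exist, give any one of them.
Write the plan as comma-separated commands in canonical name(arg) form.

arc(left, 2), arc(right, 4)

t0: x=0 y=1 heading=right
t=1 arc(left, 2) ⇒ x=2 y=3 heading=up
t=2 arc(right, 4) ⇒ x=6 y=7 heading=right
nothing shorter than 2 reaches the goal.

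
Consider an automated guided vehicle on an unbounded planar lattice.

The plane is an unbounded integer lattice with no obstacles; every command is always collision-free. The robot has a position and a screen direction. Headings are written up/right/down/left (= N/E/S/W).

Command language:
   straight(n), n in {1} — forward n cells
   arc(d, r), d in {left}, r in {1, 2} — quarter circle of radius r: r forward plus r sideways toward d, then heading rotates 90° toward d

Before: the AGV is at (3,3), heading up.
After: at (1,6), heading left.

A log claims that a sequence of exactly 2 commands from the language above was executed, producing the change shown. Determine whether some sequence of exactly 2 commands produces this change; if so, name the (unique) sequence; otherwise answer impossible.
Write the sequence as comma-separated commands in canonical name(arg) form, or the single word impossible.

straight(1), arc(left, 2)

key: position moved to (1,6) AND the heading swung to W — translation plus rotation needed
begin: at (3,3), heading up
1. straight(1) → at (3,4), heading up
2. arc(left, 2) → at (1,6), heading left
no other 2-command option fits: unique.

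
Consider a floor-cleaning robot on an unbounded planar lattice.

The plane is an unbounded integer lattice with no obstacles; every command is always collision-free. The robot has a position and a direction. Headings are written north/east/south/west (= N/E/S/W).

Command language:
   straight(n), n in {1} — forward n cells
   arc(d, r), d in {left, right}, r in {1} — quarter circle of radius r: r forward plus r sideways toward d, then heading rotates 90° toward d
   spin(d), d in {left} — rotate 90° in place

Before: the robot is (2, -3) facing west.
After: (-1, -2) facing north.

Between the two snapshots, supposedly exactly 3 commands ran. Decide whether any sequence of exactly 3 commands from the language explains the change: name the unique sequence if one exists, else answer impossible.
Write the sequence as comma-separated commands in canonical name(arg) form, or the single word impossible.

key: cell and facing (now N) both changed — the 3 commands mix motion and turning
start: (2, -3) facing west
1. straight(1) → (1, -3) facing west
2. straight(1) → (0, -3) facing west
3. arc(right, 1) → (-1, -2) facing north
uniquely the one of 64 3-step routes that fits.

straight(1), straight(1), arc(right, 1)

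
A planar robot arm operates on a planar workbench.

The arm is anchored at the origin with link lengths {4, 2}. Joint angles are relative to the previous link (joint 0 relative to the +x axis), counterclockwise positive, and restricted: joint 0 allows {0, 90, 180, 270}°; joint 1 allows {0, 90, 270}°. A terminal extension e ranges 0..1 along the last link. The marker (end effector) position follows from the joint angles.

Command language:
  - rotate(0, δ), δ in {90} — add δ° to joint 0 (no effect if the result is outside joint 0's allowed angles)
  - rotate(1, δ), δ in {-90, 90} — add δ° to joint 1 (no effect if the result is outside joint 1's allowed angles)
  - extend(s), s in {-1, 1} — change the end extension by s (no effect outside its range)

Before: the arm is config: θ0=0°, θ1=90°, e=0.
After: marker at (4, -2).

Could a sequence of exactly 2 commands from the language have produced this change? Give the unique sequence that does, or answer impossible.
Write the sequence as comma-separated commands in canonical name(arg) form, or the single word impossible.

rotate(1, -90), rotate(1, -90)

from: config: θ0=0°, θ1=90°, e=0
[1] after rotate(1, -90): config: θ0=0°, θ1=0°, e=0
[2] after rotate(1, -90): config: θ0=0°, θ1=270°, e=0
uniquely the one of 25 2-step routes that fits.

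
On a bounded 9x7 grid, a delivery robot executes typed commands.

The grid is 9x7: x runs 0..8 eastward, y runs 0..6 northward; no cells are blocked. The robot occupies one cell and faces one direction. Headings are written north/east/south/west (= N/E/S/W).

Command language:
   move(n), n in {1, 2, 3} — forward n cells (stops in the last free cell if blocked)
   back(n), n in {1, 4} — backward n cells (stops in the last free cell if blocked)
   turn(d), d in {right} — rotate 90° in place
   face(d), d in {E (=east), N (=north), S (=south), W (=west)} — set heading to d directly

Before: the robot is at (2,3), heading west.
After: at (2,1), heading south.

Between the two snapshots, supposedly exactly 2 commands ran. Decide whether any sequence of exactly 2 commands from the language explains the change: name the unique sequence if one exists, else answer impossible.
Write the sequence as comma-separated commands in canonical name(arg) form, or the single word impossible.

face(S), move(2)

key: order matters: swapping face(S) and move(2) lands elsewhere
begin: at (2,3), heading west
1. face(S) → at (2,3), heading south
2. move(2) → at (2,1), heading south
no rival 2-sequence matches.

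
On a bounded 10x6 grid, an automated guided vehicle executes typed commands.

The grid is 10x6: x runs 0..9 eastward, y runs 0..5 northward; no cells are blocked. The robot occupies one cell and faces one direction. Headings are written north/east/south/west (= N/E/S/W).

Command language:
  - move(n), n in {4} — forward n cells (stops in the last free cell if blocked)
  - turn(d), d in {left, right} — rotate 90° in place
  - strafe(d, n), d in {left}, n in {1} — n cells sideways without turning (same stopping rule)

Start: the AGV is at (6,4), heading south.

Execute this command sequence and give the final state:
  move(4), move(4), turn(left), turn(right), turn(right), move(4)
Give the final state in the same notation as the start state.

initial: at (6,4), heading south
1. move(4) → at (6,0), heading south
2. move(4) → at (6,0), heading south
3. turn(left) → at (6,0), heading east
4. turn(right) → at (6,0), heading south
5. turn(right) → at (6,0), heading west
6. move(4) → at (2,0), heading west

at (2,0), heading west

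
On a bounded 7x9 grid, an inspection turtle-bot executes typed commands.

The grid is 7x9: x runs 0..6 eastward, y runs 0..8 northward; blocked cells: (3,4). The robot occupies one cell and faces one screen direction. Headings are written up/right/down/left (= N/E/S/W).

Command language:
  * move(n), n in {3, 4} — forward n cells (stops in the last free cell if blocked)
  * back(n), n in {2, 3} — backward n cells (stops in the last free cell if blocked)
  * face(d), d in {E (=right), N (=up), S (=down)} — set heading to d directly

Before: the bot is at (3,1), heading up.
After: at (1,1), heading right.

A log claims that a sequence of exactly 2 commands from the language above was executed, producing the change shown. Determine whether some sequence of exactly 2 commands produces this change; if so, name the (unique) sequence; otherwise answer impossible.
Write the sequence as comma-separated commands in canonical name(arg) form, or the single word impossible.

face(E), back(2)

key: position moved to (1,1) AND the heading swung to E — translation plus rotation needed
initial: at (3,1), heading up
[1] after face(E): at (3,1), heading right
[2] after back(2): at (1,1), heading right
no rival 2-sequence matches.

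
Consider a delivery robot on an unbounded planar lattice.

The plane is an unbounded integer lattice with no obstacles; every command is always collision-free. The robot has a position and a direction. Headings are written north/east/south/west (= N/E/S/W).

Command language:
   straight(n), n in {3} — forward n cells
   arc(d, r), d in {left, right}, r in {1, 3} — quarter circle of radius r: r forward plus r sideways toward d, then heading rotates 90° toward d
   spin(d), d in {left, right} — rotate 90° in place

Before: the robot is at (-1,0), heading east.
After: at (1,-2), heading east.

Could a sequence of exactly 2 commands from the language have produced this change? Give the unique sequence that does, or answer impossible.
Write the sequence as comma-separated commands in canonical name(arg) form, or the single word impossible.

key: order matters: swapping arc(right, 1) and arc(left, 1) lands elsewhere
begin: at (-1,0), heading east
[1] after arc(right, 1): at (0,-1), heading south
[2] after arc(left, 1): at (1,-2), heading east
uniquely the one of 49 2-step routes that fits.

arc(right, 1), arc(left, 1)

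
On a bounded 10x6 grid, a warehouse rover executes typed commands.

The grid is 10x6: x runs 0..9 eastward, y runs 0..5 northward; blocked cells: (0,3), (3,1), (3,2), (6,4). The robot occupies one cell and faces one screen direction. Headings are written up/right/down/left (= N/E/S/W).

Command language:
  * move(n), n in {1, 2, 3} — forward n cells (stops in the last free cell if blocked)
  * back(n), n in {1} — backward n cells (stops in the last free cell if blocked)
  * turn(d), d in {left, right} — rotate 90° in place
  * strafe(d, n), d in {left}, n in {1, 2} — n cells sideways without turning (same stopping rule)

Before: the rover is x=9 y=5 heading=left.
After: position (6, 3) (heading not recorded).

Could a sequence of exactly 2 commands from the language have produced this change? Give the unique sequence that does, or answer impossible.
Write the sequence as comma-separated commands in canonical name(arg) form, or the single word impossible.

strafe(left, 2), move(3)

key: running move(3) before strafe(left, 2) would end elsewhere — order is forced
start: x=9 y=5 heading=left
[1] after strafe(left, 2): x=9 y=3 heading=left
[2] after move(3): x=6 y=3 heading=left
no rival 2-sequence matches.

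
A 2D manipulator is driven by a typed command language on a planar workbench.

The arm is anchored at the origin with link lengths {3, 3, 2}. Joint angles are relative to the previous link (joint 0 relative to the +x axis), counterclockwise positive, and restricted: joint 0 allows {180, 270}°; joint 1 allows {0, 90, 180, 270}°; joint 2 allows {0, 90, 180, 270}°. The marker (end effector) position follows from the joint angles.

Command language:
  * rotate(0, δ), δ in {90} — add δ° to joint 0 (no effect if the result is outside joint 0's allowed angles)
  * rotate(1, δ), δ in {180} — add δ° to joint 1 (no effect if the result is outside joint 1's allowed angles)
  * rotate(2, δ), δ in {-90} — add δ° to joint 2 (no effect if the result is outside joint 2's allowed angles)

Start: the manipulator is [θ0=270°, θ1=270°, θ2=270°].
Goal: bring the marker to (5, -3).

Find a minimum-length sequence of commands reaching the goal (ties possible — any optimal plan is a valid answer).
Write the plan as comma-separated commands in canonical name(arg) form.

rotate(2, -90), rotate(2, -90), rotate(2, -90), rotate(1, 180)

initial: [θ0=270°, θ1=270°, θ2=270°]
t=1 rotate(2, -90) ⇒ [θ0=270°, θ1=270°, θ2=180°]
t=2 rotate(2, -90) ⇒ [θ0=270°, θ1=270°, θ2=90°]
t=3 rotate(2, -90) ⇒ [θ0=270°, θ1=270°, θ2=0°]
t=4 rotate(1, 180) ⇒ [θ0=270°, θ1=90°, θ2=0°]
minimal: 4 command(s), checked below 4.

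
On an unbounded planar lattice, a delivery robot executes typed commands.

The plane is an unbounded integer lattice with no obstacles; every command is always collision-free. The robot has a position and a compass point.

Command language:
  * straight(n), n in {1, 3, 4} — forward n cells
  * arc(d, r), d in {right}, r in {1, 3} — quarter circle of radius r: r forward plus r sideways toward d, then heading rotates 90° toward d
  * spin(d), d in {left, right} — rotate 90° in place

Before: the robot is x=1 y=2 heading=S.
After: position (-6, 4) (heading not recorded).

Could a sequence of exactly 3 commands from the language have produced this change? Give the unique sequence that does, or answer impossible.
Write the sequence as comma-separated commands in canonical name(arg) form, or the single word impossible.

arc(right, 1), straight(3), arc(right, 3)

key: order matters: swapping arc(right, 1) and arc(right, 3) lands elsewhere
begin: x=1 y=2 heading=S
t=1 arc(right, 1) ⇒ x=0 y=1 heading=W
t=2 straight(3) ⇒ x=-3 y=1 heading=W
t=3 arc(right, 3) ⇒ x=-6 y=4 heading=N
no rival 3-sequence matches.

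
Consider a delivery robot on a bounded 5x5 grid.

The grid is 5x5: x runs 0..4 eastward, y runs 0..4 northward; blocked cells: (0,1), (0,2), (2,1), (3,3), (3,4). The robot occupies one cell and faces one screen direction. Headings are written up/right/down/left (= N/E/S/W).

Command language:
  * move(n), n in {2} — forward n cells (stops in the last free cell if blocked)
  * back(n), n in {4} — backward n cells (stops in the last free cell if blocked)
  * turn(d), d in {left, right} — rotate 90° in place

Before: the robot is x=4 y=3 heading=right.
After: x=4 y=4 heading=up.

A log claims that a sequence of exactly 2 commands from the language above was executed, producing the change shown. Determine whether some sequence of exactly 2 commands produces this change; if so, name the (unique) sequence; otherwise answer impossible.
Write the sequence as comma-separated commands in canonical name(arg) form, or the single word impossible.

key: position moved to (4,4) AND the heading swung to N — translation plus rotation needed
start: x=4 y=3 heading=right
1. turn(left) → x=4 y=3 heading=up
2. move(2) → x=4 y=4 heading=up
no other 2-command option fits: unique.

turn(left), move(2)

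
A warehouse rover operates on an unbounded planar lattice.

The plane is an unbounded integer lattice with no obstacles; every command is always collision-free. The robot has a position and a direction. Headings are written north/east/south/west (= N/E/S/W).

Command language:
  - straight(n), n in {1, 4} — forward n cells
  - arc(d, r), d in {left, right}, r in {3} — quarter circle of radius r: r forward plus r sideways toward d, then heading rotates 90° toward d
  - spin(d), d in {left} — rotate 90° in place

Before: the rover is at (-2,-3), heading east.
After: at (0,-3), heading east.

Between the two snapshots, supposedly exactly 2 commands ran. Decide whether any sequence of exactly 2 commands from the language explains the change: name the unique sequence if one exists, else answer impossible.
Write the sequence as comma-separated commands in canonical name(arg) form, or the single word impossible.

key: still facing E at the end — nothing in the sequence rotates
from: at (-2,-3), heading east
t=1 straight(1) ⇒ at (-1,-3), heading east
t=2 straight(1) ⇒ at (0,-3), heading east
no rival 2-sequence matches.

straight(1), straight(1)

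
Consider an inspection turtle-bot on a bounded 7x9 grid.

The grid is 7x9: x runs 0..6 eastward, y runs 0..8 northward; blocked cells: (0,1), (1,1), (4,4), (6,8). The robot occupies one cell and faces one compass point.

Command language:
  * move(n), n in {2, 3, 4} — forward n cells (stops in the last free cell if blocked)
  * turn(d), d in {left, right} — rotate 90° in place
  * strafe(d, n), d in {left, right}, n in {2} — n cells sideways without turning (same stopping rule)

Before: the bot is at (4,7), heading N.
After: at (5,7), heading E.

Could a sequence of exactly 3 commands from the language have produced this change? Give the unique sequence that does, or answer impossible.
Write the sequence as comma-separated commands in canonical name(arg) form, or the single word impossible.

strafe(left, 2), turn(right), move(3)

key: order matters: swapping strafe(left, 2) and move(3) lands elsewhere
t0: at (4,7), heading N
step 1 (strafe(left, 2)): at (2,7), heading N
step 2 (turn(right)): at (2,7), heading E
step 3 (move(3)): at (5,7), heading E
no rival 3-sequence matches.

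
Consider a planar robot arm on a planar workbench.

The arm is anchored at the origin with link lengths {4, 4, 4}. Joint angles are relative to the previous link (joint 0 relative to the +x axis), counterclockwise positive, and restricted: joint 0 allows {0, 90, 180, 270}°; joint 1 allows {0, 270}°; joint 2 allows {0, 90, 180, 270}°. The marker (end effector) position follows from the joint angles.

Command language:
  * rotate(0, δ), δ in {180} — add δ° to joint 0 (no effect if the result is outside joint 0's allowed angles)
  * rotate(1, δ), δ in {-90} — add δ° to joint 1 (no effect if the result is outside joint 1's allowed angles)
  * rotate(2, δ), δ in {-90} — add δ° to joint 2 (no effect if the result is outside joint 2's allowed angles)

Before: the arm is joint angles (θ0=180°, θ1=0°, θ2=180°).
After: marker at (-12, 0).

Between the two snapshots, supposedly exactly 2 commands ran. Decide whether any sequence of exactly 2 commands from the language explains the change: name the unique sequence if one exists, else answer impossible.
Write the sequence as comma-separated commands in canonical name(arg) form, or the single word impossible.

begin: joint angles (θ0=180°, θ1=0°, θ2=180°)
1. rotate(2, -90) → joint angles (θ0=180°, θ1=0°, θ2=90°)
2. rotate(2, -90) → joint angles (θ0=180°, θ1=0°, θ2=0°)
all 9 alternatives checked — unique.

rotate(2, -90), rotate(2, -90)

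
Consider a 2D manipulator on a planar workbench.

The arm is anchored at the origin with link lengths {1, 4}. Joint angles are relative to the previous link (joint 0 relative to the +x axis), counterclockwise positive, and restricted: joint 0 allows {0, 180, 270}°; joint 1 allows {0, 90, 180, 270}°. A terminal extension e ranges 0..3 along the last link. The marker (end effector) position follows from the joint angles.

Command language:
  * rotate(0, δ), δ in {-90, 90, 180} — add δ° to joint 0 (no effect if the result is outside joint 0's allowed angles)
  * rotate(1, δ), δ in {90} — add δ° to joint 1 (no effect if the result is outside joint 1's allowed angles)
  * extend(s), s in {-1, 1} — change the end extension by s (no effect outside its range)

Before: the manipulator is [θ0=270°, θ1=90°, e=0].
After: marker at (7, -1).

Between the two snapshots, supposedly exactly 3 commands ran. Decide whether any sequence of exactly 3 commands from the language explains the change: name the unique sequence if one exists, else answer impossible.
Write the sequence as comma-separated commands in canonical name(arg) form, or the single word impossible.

extend(1), extend(1), extend(1)

start: [θ0=270°, θ1=90°, e=0]
[1] after extend(1): [θ0=270°, θ1=90°, e=1]
[2] after extend(1): [θ0=270°, θ1=90°, e=2]
[3] after extend(1): [θ0=270°, θ1=90°, e=3]
uniquely the one of 216 3-step routes that fits.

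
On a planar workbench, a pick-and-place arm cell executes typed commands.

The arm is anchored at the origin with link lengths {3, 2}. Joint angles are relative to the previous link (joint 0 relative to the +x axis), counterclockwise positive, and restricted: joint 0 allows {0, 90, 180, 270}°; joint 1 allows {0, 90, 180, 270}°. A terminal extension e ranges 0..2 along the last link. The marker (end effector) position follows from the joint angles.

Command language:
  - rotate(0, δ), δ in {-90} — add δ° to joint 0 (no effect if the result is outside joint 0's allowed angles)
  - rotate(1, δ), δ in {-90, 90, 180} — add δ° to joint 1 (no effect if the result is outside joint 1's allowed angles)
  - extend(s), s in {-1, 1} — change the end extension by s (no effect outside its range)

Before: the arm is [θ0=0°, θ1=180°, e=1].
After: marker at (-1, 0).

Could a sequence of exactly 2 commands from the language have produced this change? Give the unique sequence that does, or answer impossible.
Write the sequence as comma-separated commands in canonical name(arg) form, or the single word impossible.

from: [θ0=0°, θ1=180°, e=1]
step 1 (extend(1)): [θ0=0°, θ1=180°, e=2]
step 2 (extend(1)): [θ0=0°, θ1=180°, e=2]
uniquely the one of 36 2-step routes that fits.

extend(1), extend(1)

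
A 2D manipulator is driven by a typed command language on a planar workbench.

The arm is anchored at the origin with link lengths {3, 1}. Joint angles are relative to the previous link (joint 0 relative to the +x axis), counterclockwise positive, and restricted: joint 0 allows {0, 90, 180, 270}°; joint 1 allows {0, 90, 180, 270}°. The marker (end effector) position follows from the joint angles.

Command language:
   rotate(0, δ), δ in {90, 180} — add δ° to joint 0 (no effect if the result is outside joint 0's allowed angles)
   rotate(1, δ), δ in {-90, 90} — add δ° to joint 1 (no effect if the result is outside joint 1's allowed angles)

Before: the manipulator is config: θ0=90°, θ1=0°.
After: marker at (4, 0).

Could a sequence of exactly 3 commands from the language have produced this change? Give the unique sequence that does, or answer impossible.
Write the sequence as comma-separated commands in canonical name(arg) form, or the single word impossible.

rotate(0, 90), rotate(0, 90), rotate(0, 90)

start: config: θ0=90°, θ1=0°
step 1 (rotate(0, 90)): config: θ0=180°, θ1=0°
step 2 (rotate(0, 90)): config: θ0=270°, θ1=0°
step 3 (rotate(0, 90)): config: θ0=0°, θ1=0°
all 64 alternatives checked — unique.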